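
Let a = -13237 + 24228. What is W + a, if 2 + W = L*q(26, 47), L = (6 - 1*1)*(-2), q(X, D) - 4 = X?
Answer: 10689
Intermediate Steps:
q(X, D) = 4 + X
L = -10 (L = (6 - 1)*(-2) = 5*(-2) = -10)
a = 10991
W = -302 (W = -2 - 10*(4 + 26) = -2 - 10*30 = -2 - 300 = -302)
W + a = -302 + 10991 = 10689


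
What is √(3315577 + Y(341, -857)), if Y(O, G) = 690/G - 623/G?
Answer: √2435122154654/857 ≈ 1820.9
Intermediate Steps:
Y(O, G) = 67/G
√(3315577 + Y(341, -857)) = √(3315577 + 67/(-857)) = √(3315577 + 67*(-1/857)) = √(3315577 - 67/857) = √(2841449422/857) = √2435122154654/857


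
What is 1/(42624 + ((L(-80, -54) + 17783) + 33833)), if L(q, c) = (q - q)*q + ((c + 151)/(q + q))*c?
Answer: 80/7541819 ≈ 1.0608e-5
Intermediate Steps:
L(q, c) = c*(151 + c)/(2*q) (L(q, c) = 0*q + ((151 + c)/((2*q)))*c = 0 + ((151 + c)*(1/(2*q)))*c = 0 + ((151 + c)/(2*q))*c = 0 + c*(151 + c)/(2*q) = c*(151 + c)/(2*q))
1/(42624 + ((L(-80, -54) + 17783) + 33833)) = 1/(42624 + (((½)*(-54)*(151 - 54)/(-80) + 17783) + 33833)) = 1/(42624 + (((½)*(-54)*(-1/80)*97 + 17783) + 33833)) = 1/(42624 + ((2619/80 + 17783) + 33833)) = 1/(42624 + (1425259/80 + 33833)) = 1/(42624 + 4131899/80) = 1/(7541819/80) = 80/7541819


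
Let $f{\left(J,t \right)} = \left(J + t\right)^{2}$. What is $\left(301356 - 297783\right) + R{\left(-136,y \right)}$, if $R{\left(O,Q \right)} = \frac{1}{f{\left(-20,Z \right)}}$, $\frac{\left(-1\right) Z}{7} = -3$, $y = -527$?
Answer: $3574$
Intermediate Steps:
$Z = 21$ ($Z = \left(-7\right) \left(-3\right) = 21$)
$R{\left(O,Q \right)} = 1$ ($R{\left(O,Q \right)} = \frac{1}{\left(-20 + 21\right)^{2}} = \frac{1}{1^{2}} = 1^{-1} = 1$)
$\left(301356 - 297783\right) + R{\left(-136,y \right)} = \left(301356 - 297783\right) + 1 = 3573 + 1 = 3574$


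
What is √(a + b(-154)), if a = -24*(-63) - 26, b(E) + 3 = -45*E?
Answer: √8413 ≈ 91.722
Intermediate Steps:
b(E) = -3 - 45*E
a = 1486 (a = 1512 - 26 = 1486)
√(a + b(-154)) = √(1486 + (-3 - 45*(-154))) = √(1486 + (-3 + 6930)) = √(1486 + 6927) = √8413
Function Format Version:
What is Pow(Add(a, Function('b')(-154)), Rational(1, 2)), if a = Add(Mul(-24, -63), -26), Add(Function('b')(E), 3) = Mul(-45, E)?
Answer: Pow(8413, Rational(1, 2)) ≈ 91.722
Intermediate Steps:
Function('b')(E) = Add(-3, Mul(-45, E))
a = 1486 (a = Add(1512, -26) = 1486)
Pow(Add(a, Function('b')(-154)), Rational(1, 2)) = Pow(Add(1486, Add(-3, Mul(-45, -154))), Rational(1, 2)) = Pow(Add(1486, Add(-3, 6930)), Rational(1, 2)) = Pow(Add(1486, 6927), Rational(1, 2)) = Pow(8413, Rational(1, 2))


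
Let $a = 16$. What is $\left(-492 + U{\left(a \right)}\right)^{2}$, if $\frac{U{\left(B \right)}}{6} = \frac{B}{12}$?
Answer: $234256$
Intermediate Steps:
$U{\left(B \right)} = \frac{B}{2}$ ($U{\left(B \right)} = 6 \frac{B}{12} = \frac{B}{2}$)
$\left(-492 + U{\left(a \right)}\right)^{2} = \left(-492 + \frac{1}{2} \cdot 16\right)^{2} = \left(-492 + 8\right)^{2} = \left(-484\right)^{2} = 234256$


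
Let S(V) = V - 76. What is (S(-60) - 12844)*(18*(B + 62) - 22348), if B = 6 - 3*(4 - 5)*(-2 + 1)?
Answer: 274890440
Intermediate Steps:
S(V) = -76 + V
B = 3 (B = 6 - (-3)*(-1) = 6 - 3*1 = 6 - 3 = 3)
(S(-60) - 12844)*(18*(B + 62) - 22348) = ((-76 - 60) - 12844)*(18*(3 + 62) - 22348) = (-136 - 12844)*(18*65 - 22348) = -12980*(1170 - 22348) = -12980*(-21178) = 274890440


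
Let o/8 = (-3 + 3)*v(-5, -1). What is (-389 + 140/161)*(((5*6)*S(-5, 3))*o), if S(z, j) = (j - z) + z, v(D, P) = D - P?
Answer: 0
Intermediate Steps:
S(z, j) = j
o = 0 (o = 8*((-3 + 3)*(-5 - 1*(-1))) = 8*(0*(-5 + 1)) = 8*(0*(-4)) = 8*0 = 0)
(-389 + 140/161)*(((5*6)*S(-5, 3))*o) = (-389 + 140/161)*(((5*6)*3)*0) = (-389 + 140*(1/161))*((30*3)*0) = (-389 + 20/23)*(90*0) = -8927/23*0 = 0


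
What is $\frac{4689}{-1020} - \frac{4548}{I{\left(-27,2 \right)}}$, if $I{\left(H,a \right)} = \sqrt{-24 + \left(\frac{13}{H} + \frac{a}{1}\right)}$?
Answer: $- \frac{1563}{340} + \frac{13644 i \sqrt{1821}}{607} \approx -4.5971 + 959.2 i$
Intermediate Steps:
$I{\left(H,a \right)} = \sqrt{-24 + a + \frac{13}{H}}$ ($I{\left(H,a \right)} = \sqrt{-24 + \left(\frac{13}{H} + a 1\right)} = \sqrt{-24 + \left(\frac{13}{H} + a\right)} = \sqrt{-24 + \left(a + \frac{13}{H}\right)} = \sqrt{-24 + a + \frac{13}{H}}$)
$\frac{4689}{-1020} - \frac{4548}{I{\left(-27,2 \right)}} = \frac{4689}{-1020} - \frac{4548}{\sqrt{-24 + 2 + \frac{13}{-27}}} = 4689 \left(- \frac{1}{1020}\right) - \frac{4548}{\sqrt{-24 + 2 + 13 \left(- \frac{1}{27}\right)}} = - \frac{1563}{340} - \frac{4548}{\sqrt{-24 + 2 - \frac{13}{27}}} = - \frac{1563}{340} - \frac{4548}{\sqrt{- \frac{607}{27}}} = - \frac{1563}{340} - \frac{4548}{\frac{1}{9} i \sqrt{1821}} = - \frac{1563}{340} - 4548 \left(- \frac{3 i \sqrt{1821}}{607}\right) = - \frac{1563}{340} + \frac{13644 i \sqrt{1821}}{607}$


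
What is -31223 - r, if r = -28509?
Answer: -2714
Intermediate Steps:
-31223 - r = -31223 - 1*(-28509) = -31223 + 28509 = -2714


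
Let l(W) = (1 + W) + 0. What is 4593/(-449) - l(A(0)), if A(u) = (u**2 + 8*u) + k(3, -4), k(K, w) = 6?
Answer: -7736/449 ≈ -17.229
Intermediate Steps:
A(u) = 6 + u**2 + 8*u (A(u) = (u**2 + 8*u) + 6 = 6 + u**2 + 8*u)
l(W) = 1 + W
4593/(-449) - l(A(0)) = 4593/(-449) - (1 + (6 + 0**2 + 8*0)) = 4593*(-1/449) - (1 + (6 + 0 + 0)) = -4593/449 - (1 + 6) = -4593/449 - 1*7 = -4593/449 - 7 = -7736/449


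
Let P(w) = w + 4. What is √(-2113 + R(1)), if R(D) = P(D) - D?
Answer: I*√2109 ≈ 45.924*I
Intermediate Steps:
P(w) = 4 + w
R(D) = 4 (R(D) = (4 + D) - D = 4)
√(-2113 + R(1)) = √(-2113 + 4) = √(-2109) = I*√2109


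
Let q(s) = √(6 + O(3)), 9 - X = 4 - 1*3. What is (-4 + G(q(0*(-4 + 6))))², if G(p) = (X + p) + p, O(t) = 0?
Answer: 40 + 16*√6 ≈ 79.192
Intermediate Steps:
X = 8 (X = 9 - (4 - 1*3) = 9 - (4 - 3) = 9 - 1*1 = 9 - 1 = 8)
q(s) = √6 (q(s) = √(6 + 0) = √6)
G(p) = 8 + 2*p (G(p) = (8 + p) + p = 8 + 2*p)
(-4 + G(q(0*(-4 + 6))))² = (-4 + (8 + 2*√6))² = (4 + 2*√6)²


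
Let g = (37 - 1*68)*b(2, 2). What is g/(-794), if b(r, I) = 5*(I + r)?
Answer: 310/397 ≈ 0.78086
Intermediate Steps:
b(r, I) = 5*I + 5*r
g = -620 (g = (37 - 1*68)*(5*2 + 5*2) = (37 - 68)*(10 + 10) = -31*20 = -620)
g/(-794) = -620/(-794) = -620*(-1/794) = 310/397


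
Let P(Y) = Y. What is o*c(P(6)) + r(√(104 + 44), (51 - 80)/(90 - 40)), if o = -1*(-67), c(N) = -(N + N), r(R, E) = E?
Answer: -40229/50 ≈ -804.58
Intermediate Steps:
c(N) = -2*N
o = 67
o*c(P(6)) + r(√(104 + 44), (51 - 80)/(90 - 40)) = 67*(-2*6) + (51 - 80)/(90 - 40) = 67*(-12) - 29/50 = -804 - 29*1/50 = -804 - 29/50 = -40229/50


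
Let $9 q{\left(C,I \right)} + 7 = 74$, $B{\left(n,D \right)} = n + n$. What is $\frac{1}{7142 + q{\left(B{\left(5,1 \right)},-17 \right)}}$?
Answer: $\frac{9}{64345} \approx 0.00013987$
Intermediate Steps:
$B{\left(n,D \right)} = 2 n$
$q{\left(C,I \right)} = \frac{67}{9}$ ($q{\left(C,I \right)} = - \frac{7}{9} + \frac{1}{9} \cdot 74 = - \frac{7}{9} + \frac{74}{9} = \frac{67}{9}$)
$\frac{1}{7142 + q{\left(B{\left(5,1 \right)},-17 \right)}} = \frac{1}{7142 + \frac{67}{9}} = \frac{1}{\frac{64345}{9}} = \frac{9}{64345}$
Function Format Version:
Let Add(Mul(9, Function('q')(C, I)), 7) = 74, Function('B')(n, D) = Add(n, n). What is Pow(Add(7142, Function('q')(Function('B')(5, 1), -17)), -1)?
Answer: Rational(9, 64345) ≈ 0.00013987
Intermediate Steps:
Function('B')(n, D) = Mul(2, n)
Function('q')(C, I) = Rational(67, 9) (Function('q')(C, I) = Add(Rational(-7, 9), Mul(Rational(1, 9), 74)) = Add(Rational(-7, 9), Rational(74, 9)) = Rational(67, 9))
Pow(Add(7142, Function('q')(Function('B')(5, 1), -17)), -1) = Pow(Add(7142, Rational(67, 9)), -1) = Pow(Rational(64345, 9), -1) = Rational(9, 64345)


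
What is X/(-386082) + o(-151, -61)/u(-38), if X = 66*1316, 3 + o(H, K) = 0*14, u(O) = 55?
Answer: -989221/3539085 ≈ -0.27951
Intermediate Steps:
o(H, K) = -3 (o(H, K) = -3 + 0*14 = -3 + 0 = -3)
X = 86856
X/(-386082) + o(-151, -61)/u(-38) = 86856/(-386082) - 3/55 = 86856*(-1/386082) - 3*1/55 = -14476/64347 - 3/55 = -989221/3539085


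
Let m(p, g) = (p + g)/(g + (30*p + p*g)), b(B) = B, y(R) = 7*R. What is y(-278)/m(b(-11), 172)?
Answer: 569900/23 ≈ 24778.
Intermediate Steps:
m(p, g) = (g + p)/(g + 30*p + g*p) (m(p, g) = (g + p)/(g + (30*p + g*p)) = (g + p)/(g + 30*p + g*p))
y(-278)/m(b(-11), 172) = (7*(-278))/(((172 - 11)/(172 + 30*(-11) + 172*(-11)))) = -1946/(161/(172 - 330 - 1892)) = -1946/(161/(-2050)) = -1946/((-1/2050*161)) = -1946/(-161/2050) = -1946*(-2050/161) = 569900/23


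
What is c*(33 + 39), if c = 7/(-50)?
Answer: -252/25 ≈ -10.080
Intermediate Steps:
c = -7/50 (c = 7*(-1/50) = -7/50 ≈ -0.14000)
c*(33 + 39) = -7*(33 + 39)/50 = -7/50*72 = -252/25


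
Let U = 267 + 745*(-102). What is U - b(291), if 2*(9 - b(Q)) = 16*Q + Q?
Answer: -146517/2 ≈ -73259.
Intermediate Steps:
b(Q) = 9 - 17*Q/2 (b(Q) = 9 - (16*Q + Q)/2 = 9 - 17*Q/2)
U = -75723 (U = 267 - 75990 = -75723)
U - b(291) = -75723 - (9 - 17/2*291) = -75723 - (9 - 4947/2) = -75723 - 1*(-4929/2) = -75723 + 4929/2 = -146517/2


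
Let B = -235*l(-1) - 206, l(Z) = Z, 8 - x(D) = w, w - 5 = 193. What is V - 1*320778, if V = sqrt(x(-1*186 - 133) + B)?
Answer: -320778 + I*sqrt(161) ≈ -3.2078e+5 + 12.689*I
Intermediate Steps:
w = 198 (w = 5 + 193 = 198)
x(D) = -190 (x(D) = 8 - 1*198 = 8 - 198 = -190)
B = 29 (B = -235*(-1) - 206 = 235 - 206 = 29)
V = I*sqrt(161) (V = sqrt(-190 + 29) = sqrt(-161) = I*sqrt(161) ≈ 12.689*I)
V - 1*320778 = I*sqrt(161) - 1*320778 = I*sqrt(161) - 320778 = -320778 + I*sqrt(161)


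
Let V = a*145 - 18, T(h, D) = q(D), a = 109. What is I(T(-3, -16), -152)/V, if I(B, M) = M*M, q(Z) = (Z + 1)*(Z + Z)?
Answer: 23104/15787 ≈ 1.4635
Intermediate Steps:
q(Z) = 2*Z*(1 + Z) (q(Z) = (1 + Z)*(2*Z) = 2*Z*(1 + Z))
T(h, D) = 2*D*(1 + D)
I(B, M) = M**2
V = 15787 (V = 109*145 - 18 = 15805 - 18 = 15787)
I(T(-3, -16), -152)/V = (-152)**2/15787 = 23104*(1/15787) = 23104/15787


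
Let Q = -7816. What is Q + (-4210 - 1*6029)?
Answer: -18055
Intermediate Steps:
Q + (-4210 - 1*6029) = -7816 + (-4210 - 1*6029) = -7816 + (-4210 - 6029) = -7816 - 10239 = -18055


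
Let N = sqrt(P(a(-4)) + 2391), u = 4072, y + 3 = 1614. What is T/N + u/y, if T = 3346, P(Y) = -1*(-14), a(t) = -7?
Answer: 4072/1611 + 3346*sqrt(2405)/2405 ≈ 70.756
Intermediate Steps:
y = 1611 (y = -3 + 1614 = 1611)
P(Y) = 14
N = sqrt(2405) (N = sqrt(14 + 2391) = sqrt(2405) ≈ 49.041)
T/N + u/y = 3346/(sqrt(2405)) + 4072/1611 = 3346*(sqrt(2405)/2405) + 4072*(1/1611) = 3346*sqrt(2405)/2405 + 4072/1611 = 4072/1611 + 3346*sqrt(2405)/2405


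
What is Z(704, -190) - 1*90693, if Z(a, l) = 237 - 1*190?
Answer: -90646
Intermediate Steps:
Z(a, l) = 47 (Z(a, l) = 237 - 190 = 47)
Z(704, -190) - 1*90693 = 47 - 1*90693 = 47 - 90693 = -90646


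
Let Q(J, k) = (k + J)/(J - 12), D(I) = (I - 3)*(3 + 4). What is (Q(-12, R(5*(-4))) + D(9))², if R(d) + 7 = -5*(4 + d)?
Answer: 896809/576 ≈ 1557.0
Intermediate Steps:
D(I) = -21 + 7*I (D(I) = (-3 + I)*7 = -21 + 7*I)
R(d) = -27 - 5*d (R(d) = -7 - 5*(4 + d) = -7 + (-20 - 5*d) = -27 - 5*d)
Q(J, k) = (J + k)/(-12 + J)
(Q(-12, R(5*(-4))) + D(9))² = ((-12 + (-27 - 25*(-4)))/(-12 - 12) + (-21 + 7*9))² = ((-12 + (-27 - 5*(-20)))/(-24) + (-21 + 63))² = (-(-12 + (-27 + 100))/24 + 42)² = (-(-12 + 73)/24 + 42)² = (-1/24*61 + 42)² = (-61/24 + 42)² = (947/24)² = 896809/576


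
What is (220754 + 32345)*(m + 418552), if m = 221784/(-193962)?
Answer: 3424554384480460/32327 ≈ 1.0593e+11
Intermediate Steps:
m = -36964/32327 (m = 221784*(-1/193962) = -36964/32327 ≈ -1.1434)
(220754 + 32345)*(m + 418552) = (220754 + 32345)*(-36964/32327 + 418552) = 253099*(13530493540/32327) = 3424554384480460/32327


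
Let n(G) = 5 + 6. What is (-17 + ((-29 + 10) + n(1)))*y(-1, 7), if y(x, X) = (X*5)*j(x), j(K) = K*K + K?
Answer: 0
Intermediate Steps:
j(K) = K + K**2 (j(K) = K**2 + K = K + K**2)
n(G) = 11
y(x, X) = 5*X*x*(1 + x) (y(x, X) = (X*5)*(x*(1 + x)) = (5*X)*(x*(1 + x)) = 5*X*x*(1 + x))
(-17 + ((-29 + 10) + n(1)))*y(-1, 7) = (-17 + ((-29 + 10) + 11))*(5*7*(-1)*(1 - 1)) = (-17 + (-19 + 11))*(5*7*(-1)*0) = (-17 - 8)*0 = -25*0 = 0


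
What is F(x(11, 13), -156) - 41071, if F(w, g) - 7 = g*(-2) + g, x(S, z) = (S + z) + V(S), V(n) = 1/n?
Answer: -40908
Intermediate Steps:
V(n) = 1/n
x(S, z) = S + z + 1/S (x(S, z) = (S + z) + 1/S = S + z + 1/S)
F(w, g) = 7 - g (F(w, g) = 7 + (g*(-2) + g) = 7 + (-2*g + g) = 7 - g)
F(x(11, 13), -156) - 41071 = (7 - 1*(-156)) - 41071 = (7 + 156) - 41071 = 163 - 41071 = -40908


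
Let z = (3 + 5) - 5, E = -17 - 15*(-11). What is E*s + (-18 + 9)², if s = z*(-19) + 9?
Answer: -7023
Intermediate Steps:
E = 148 (E = -17 + 165 = 148)
z = 3 (z = 8 - 5 = 3)
s = -48 (s = 3*(-19) + 9 = -57 + 9 = -48)
E*s + (-18 + 9)² = 148*(-48) + (-18 + 9)² = -7104 + (-9)² = -7104 + 81 = -7023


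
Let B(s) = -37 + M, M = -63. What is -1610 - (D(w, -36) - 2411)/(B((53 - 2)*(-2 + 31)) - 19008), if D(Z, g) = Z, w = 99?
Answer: -452444/281 ≈ -1610.1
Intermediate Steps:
B(s) = -100 (B(s) = -37 - 63 = -100)
-1610 - (D(w, -36) - 2411)/(B((53 - 2)*(-2 + 31)) - 19008) = -1610 - (99 - 2411)/(-100 - 19008) = -1610 - (-2312)/(-19108) = -1610 - (-2312)*(-1)/19108 = -1610 - 1*34/281 = -1610 - 34/281 = -452444/281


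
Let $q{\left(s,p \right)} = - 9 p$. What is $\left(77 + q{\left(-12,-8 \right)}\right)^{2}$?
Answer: $22201$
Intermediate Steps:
$\left(77 + q{\left(-12,-8 \right)}\right)^{2} = \left(77 - -72\right)^{2} = \left(77 + 72\right)^{2} = 149^{2} = 22201$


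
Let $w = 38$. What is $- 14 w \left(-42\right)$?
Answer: $22344$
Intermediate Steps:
$- 14 w \left(-42\right) = \left(-14\right) 38 \left(-42\right) = \left(-532\right) \left(-42\right) = 22344$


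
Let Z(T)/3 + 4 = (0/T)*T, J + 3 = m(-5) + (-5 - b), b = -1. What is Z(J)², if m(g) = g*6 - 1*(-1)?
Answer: 144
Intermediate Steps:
m(g) = 1 + 6*g (m(g) = 6*g + 1 = 1 + 6*g)
J = -36 (J = -3 + ((1 + 6*(-5)) + (-5 - 1*(-1))) = -3 + ((1 - 30) + (-5 + 1)) = -3 + (-29 - 4) = -3 - 33 = -36)
Z(T) = -12 (Z(T) = -12 + 3*((0/T)*T) = -12 + 3*(0*T) = -12 + 3*0 = -12 + 0 = -12)
Z(J)² = (-12)² = 144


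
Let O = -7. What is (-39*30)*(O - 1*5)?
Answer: 14040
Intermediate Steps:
(-39*30)*(O - 1*5) = (-39*30)*(-7 - 1*5) = -1170*(-7 - 5) = -1170*(-12) = 14040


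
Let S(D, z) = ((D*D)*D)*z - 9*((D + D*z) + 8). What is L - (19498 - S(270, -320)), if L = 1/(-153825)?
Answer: -968759761830001/153825 ≈ -6.2978e+9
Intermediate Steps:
S(D, z) = -72 - 9*D + z*D**3 - 9*D*z (S(D, z) = (D**2*D)*z - 9*(8 + D + D*z) = D**3*z + (-72 - 9*D - 9*D*z) = z*D**3 + (-72 - 9*D - 9*D*z) = -72 - 9*D + z*D**3 - 9*D*z)
L = -1/153825 ≈ -6.5009e-6
L - (19498 - S(270, -320)) = -1/153825 - (19498 - (-72 - 9*270 - 320*270**3 - 9*270*(-320))) = -1/153825 - (19498 - (-72 - 2430 - 320*19683000 + 777600)) = -1/153825 - (19498 - (-72 - 2430 - 6298560000 + 777600)) = -1/153825 - (19498 - 1*(-6297784902)) = -1/153825 - (19498 + 6297784902) = -1/153825 - 1*6297804400 = -1/153825 - 6297804400 = -968759761830001/153825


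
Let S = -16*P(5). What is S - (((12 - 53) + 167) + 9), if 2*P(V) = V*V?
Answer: -335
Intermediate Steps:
P(V) = V²/2 (P(V) = (V*V)/2 = V²/2)
S = -200 (S = -8*5² = -8*25 = -16*25/2 = -200)
S - (((12 - 53) + 167) + 9) = -200 - (((12 - 53) + 167) + 9) = -200 - ((-41 + 167) + 9) = -200 - (126 + 9) = -200 - 1*135 = -200 - 135 = -335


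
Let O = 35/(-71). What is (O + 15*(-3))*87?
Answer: -281010/71 ≈ -3957.9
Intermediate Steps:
O = -35/71 (O = 35*(-1/71) = -35/71 ≈ -0.49296)
(O + 15*(-3))*87 = (-35/71 + 15*(-3))*87 = (-35/71 - 45)*87 = -3230/71*87 = -281010/71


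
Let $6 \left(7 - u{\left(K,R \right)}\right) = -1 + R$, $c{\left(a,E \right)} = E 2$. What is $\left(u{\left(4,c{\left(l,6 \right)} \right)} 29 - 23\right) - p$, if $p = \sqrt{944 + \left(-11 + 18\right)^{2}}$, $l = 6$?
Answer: $\frac{761}{6} - \sqrt{993} \approx 95.321$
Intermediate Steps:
$c{\left(a,E \right)} = 2 E$
$p = \sqrt{993}$ ($p = \sqrt{944 + 7^{2}} = \sqrt{944 + 49} = \sqrt{993} \approx 31.512$)
$u{\left(K,R \right)} = \frac{43}{6} - \frac{R}{6}$ ($u{\left(K,R \right)} = 7 - \frac{-1 + R}{6} = 7 - \left(- \frac{1}{6} + \frac{R}{6}\right) = \frac{43}{6} - \frac{R}{6}$)
$\left(u{\left(4,c{\left(l,6 \right)} \right)} 29 - 23\right) - p = \left(\left(\frac{43}{6} - \frac{2 \cdot 6}{6}\right) 29 - 23\right) - \sqrt{993} = \left(\left(\frac{43}{6} - 2\right) 29 - 23\right) - \sqrt{993} = \left(\frac{31}{6} \cdot 29 - 23\right) - \sqrt{993} = \left(\frac{899}{6} - 23\right) - \sqrt{993} = \frac{761}{6} - \sqrt{993}$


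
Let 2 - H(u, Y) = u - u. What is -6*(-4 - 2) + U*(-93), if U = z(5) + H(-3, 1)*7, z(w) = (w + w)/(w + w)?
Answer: -1359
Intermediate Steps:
H(u, Y) = 2 (H(u, Y) = 2 - (u - u) = 2 - 1*0 = 2 + 0 = 2)
z(w) = 1 (z(w) = (2*w)/((2*w)) = (2*w)*(1/(2*w)) = 1)
U = 15 (U = 1 + 2*7 = 1 + 14 = 15)
-6*(-4 - 2) + U*(-93) = -6*(-4 - 2) + 15*(-93) = -6*(-6) - 1395 = 36 - 1395 = -1359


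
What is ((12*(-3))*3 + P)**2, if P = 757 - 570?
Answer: 6241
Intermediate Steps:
P = 187
((12*(-3))*3 + P)**2 = ((12*(-3))*3 + 187)**2 = (-36*3 + 187)**2 = (-108 + 187)**2 = 79**2 = 6241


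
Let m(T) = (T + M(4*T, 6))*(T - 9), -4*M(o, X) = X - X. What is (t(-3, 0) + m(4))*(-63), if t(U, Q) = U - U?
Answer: 1260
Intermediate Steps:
t(U, Q) = 0
M(o, X) = 0 (M(o, X) = -(X - X)/4 = -¼*0 = 0)
m(T) = T*(-9 + T) (m(T) = (T + 0)*(T - 9) = T*(-9 + T))
(t(-3, 0) + m(4))*(-63) = (0 + 4*(-9 + 4))*(-63) = (0 + 4*(-5))*(-63) = (0 - 20)*(-63) = -20*(-63) = 1260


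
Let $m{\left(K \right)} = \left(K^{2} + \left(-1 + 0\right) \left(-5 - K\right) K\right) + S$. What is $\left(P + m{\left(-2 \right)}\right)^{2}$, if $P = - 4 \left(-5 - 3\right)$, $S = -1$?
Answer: $841$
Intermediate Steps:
$P = 32$ ($P = \left(-4\right) \left(-8\right) = 32$)
$m{\left(K \right)} = -1 + K^{2} + K \left(5 + K\right)$ ($m{\left(K \right)} = \left(K^{2} + \left(-1 + 0\right) \left(-5 - K\right) K\right) - 1 = \left(K^{2} + - (-5 - K) K\right) - 1 = \left(K^{2} + \left(5 + K\right) K\right) - 1 = \left(K^{2} + K \left(5 + K\right)\right) - 1 = -1 + K^{2} + K \left(5 + K\right)$)
$\left(P + m{\left(-2 \right)}\right)^{2} = \left(32 + \left(-1 + 2 \left(-2\right)^{2} + 5 \left(-2\right)\right)\right)^{2} = \left(32 - 3\right)^{2} = 29^{2} = 841$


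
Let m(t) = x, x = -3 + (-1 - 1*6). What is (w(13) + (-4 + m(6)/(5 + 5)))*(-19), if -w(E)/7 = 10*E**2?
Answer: 224865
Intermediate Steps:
w(E) = -70*E**2
x = -10 (x = -3 + (-1 - 6) = -3 - 7 = -10)
m(t) = -10
(w(13) + (-4 + m(6)/(5 + 5)))*(-19) = (-70*13**2 + (-4 - 10/(5 + 5)))*(-19) = (-70*169 + (-4 - 10/10))*(-19) = (-11830 + (-4 - 10*1/10))*(-19) = (-11830 + (-4 - 1))*(-19) = (-11830 - 5)*(-19) = -11835*(-19) = 224865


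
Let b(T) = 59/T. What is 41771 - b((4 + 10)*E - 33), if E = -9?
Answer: 6641648/159 ≈ 41771.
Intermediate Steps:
41771 - b((4 + 10)*E - 33) = 41771 - 59/((4 + 10)*(-9) - 33) = 41771 - 59/(14*(-9) - 33) = 41771 - 59/(-126 - 33) = 41771 - 59/(-159) = 41771 - 59*(-1)/159 = 41771 - 1*(-59/159) = 41771 + 59/159 = 6641648/159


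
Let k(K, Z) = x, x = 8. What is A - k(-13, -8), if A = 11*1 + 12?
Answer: 15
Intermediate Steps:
A = 23 (A = 11 + 12 = 23)
k(K, Z) = 8
A - k(-13, -8) = 23 - 1*8 = 23 - 8 = 15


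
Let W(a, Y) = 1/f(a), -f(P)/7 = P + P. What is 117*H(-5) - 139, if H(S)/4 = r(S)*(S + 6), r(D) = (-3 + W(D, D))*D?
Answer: 47933/7 ≈ 6847.6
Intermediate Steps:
f(P) = -14*P (f(P) = -7*(P + P) = -14*P)
W(a, Y) = -1/(14*a) (W(a, Y) = 1/(-14*a) = -1/(14*a))
r(D) = D*(-3 - 1/(14*D)) (r(D) = (-3 - 1/(14*D))*D = D*(-3 - 1/(14*D)))
H(S) = 4*(6 + S)*(-1/14 - 3*S) (H(S) = 4*((-1/14 - 3*S)*(S + 6)) = 4*((-1/14 - 3*S)*(6 + S)) = 4*((6 + S)*(-1/14 - 3*S)) = 4*(6 + S)*(-1/14 - 3*S))
117*H(-5) - 139 = 117*(-2*(1 + 42*(-5))*(6 - 5)/7) - 139 = 117*(-2/7*(1 - 210)*1) - 139 = 117*(-2/7*(-209)*1) - 139 = 117*(418/7) - 139 = 48906/7 - 139 = 47933/7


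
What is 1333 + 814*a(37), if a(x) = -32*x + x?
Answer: -932325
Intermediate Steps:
a(x) = -31*x
1333 + 814*a(37) = 1333 + 814*(-31*37) = 1333 + 814*(-1147) = 1333 - 933658 = -932325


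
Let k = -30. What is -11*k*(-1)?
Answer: -330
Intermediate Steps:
-11*k*(-1) = -11*(-30)*(-1) = 330*(-1) = -330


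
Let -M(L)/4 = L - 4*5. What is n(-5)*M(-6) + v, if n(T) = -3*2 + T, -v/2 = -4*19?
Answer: -992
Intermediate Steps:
M(L) = 80 - 4*L (M(L) = -4*(L - 4*5) = -4*(L - 20) = -4*(-20 + L) = 80 - 4*L)
v = 152 (v = -(-8)*19 = -2*(-76) = 152)
n(T) = -6 + T
n(-5)*M(-6) + v = (-6 - 5)*(80 - 4*(-6)) + 152 = -11*(80 + 24) + 152 = -11*104 + 152 = -1144 + 152 = -992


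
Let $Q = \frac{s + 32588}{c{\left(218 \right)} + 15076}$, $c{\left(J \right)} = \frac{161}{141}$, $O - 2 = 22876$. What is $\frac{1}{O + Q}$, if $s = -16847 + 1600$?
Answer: $\frac{2125877}{48638259087} \approx 4.3708 \cdot 10^{-5}$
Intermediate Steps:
$O = 22878$ ($O = 2 + 22876 = 22878$)
$c{\left(J \right)} = \frac{161}{141}$ ($c{\left(J \right)} = 161 \cdot \frac{1}{141} = \frac{161}{141}$)
$s = -15247$
$Q = \frac{2445081}{2125877}$ ($Q = \frac{-15247 + 32588}{\frac{161}{141} + 15076} = \frac{17341}{\frac{2125877}{141}} = 17341 \cdot \frac{141}{2125877} = \frac{2445081}{2125877} \approx 1.1502$)
$\frac{1}{O + Q} = \frac{1}{22878 + \frac{2445081}{2125877}} = \frac{1}{\frac{48638259087}{2125877}} = \frac{2125877}{48638259087}$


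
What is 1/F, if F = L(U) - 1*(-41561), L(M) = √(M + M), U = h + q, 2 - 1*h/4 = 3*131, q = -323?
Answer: 41561/1727320495 - I*√3774/1727320495 ≈ 2.4061e-5 - 3.5565e-8*I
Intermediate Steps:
h = -1564 (h = 8 - 12*131 = 8 - 4*393 = 8 - 1572 = -1564)
U = -1887 (U = -1564 - 323 = -1887)
L(M) = √2*√M (L(M) = √(2*M) = √2*√M)
F = 41561 + I*√3774 (F = √2*√(-1887) - 1*(-41561) = √2*(I*√1887) + 41561 = I*√3774 + 41561 = 41561 + I*√3774 ≈ 41561.0 + 61.433*I)
1/F = 1/(41561 + I*√3774)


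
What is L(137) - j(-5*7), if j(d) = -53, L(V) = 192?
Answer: 245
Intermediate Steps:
L(137) - j(-5*7) = 192 - 1*(-53) = 192 + 53 = 245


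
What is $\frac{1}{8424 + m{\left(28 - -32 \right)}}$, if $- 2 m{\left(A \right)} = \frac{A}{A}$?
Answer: $\frac{2}{16847} \approx 0.00011872$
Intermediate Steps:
$m{\left(A \right)} = - \frac{1}{2}$ ($m{\left(A \right)} = - \frac{A \frac{1}{A}}{2} = \left(- \frac{1}{2}\right) 1 = - \frac{1}{2}$)
$\frac{1}{8424 + m{\left(28 - -32 \right)}} = \frac{1}{8424 - \frac{1}{2}} = \frac{1}{\frac{16847}{2}} = \frac{2}{16847}$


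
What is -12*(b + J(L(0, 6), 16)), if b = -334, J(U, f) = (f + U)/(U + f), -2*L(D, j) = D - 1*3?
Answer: 3996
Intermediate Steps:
L(D, j) = 3/2 - D/2 (L(D, j) = -(D - 1*3)/2 = -(D - 3)/2 = -(-3 + D)/2 = 3/2 - D/2)
J(U, f) = 1 (J(U, f) = (U + f)/(U + f) = 1)
-12*(b + J(L(0, 6), 16)) = -12*(-334 + 1) = -12*(-333) = 3996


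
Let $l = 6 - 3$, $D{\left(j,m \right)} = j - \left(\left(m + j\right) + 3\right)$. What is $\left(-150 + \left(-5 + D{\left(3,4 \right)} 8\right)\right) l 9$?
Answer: $-5697$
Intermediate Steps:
$D{\left(j,m \right)} = -3 - m$ ($D{\left(j,m \right)} = j - \left(\left(j + m\right) + 3\right) = j - \left(3 + j + m\right) = -3 - m$)
$l = 3$
$\left(-150 + \left(-5 + D{\left(3,4 \right)} 8\right)\right) l 9 = \left(-150 + \left(-5 + \left(-3 - 4\right) 8\right)\right) 3 \cdot 9 = \left(-150 + \left(-5 + \left(-3 - 4\right) 8\right)\right) 27 = \left(-150 - 61\right) 27 = \left(-211\right) 27 = -5697$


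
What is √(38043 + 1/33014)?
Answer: √41463986221442/33014 ≈ 195.05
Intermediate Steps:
√(38043 + 1/33014) = √(1255951603/33014) = √41463986221442/33014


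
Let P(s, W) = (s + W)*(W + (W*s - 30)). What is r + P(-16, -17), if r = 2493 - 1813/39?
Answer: -194161/39 ≈ -4978.5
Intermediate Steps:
r = 95414/39 (r = 2493 - 1813*1/39 = 2493 - 1813/39 = 95414/39 ≈ 2446.5)
P(s, W) = (W + s)*(-30 + W + W*s) (P(s, W) = (W + s)*(W + (-30 + W*s)) = (W + s)*(-30 + W + W*s))
r + P(-16, -17) = 95414/39 + ((-17)² - 30*(-17) - 30*(-16) - 17*(-16) - 17*(-16)² - 16*(-17)²) = 95414/39 + (289 + 510 + 480 + 272 - 17*256 - 16*289) = 95414/39 + (289 + 510 + 480 + 272 - 4352 - 4624) = 95414/39 - 7425 = -194161/39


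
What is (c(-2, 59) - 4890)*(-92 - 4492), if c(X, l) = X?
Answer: 22424928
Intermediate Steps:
(c(-2, 59) - 4890)*(-92 - 4492) = (-2 - 4890)*(-92 - 4492) = -4892*(-4584) = 22424928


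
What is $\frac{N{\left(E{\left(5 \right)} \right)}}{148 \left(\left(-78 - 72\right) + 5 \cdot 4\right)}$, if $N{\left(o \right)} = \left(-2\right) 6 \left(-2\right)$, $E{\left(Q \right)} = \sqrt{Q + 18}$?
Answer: $- \frac{3}{2405} \approx -0.0012474$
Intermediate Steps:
$E{\left(Q \right)} = \sqrt{18 + Q}$
$N{\left(o \right)} = 24$ ($N{\left(o \right)} = \left(-12\right) \left(-2\right) = 24$)
$\frac{N{\left(E{\left(5 \right)} \right)}}{148 \left(\left(-78 - 72\right) + 5 \cdot 4\right)} = \frac{24}{148 \left(\left(-78 - 72\right) + 5 \cdot 4\right)} = \frac{24}{148 \left(-150 + 20\right)} = \frac{24}{148 \left(-130\right)} = \frac{24}{-19240} = 24 \left(- \frac{1}{19240}\right) = - \frac{3}{2405}$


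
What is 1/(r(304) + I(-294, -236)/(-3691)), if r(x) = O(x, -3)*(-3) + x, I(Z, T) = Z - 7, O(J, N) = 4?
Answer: 3691/1078073 ≈ 0.0034237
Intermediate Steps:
I(Z, T) = -7 + Z
r(x) = -12 + x (r(x) = 4*(-3) + x = -12 + x)
1/(r(304) + I(-294, -236)/(-3691)) = 1/((-12 + 304) + (-7 - 294)/(-3691)) = 1/(292 - 301*(-1/3691)) = 1/(292 + 301/3691) = 1/(1078073/3691) = 3691/1078073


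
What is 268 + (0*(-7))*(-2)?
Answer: 268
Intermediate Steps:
268 + (0*(-7))*(-2) = 268 + 0*(-2) = 268 + 0 = 268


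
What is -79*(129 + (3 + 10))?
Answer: -11218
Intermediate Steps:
-79*(129 + (3 + 10)) = -79*(129 + 13) = -79*142 = -11218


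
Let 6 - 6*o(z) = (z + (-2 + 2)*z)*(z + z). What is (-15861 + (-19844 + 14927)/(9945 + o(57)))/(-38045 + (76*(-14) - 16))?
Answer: 28116192/69352975 ≈ 0.40541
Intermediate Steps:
o(z) = 1 - z²/3 (o(z) = 1 - (z + (-2 + 2)*z)*(z + z)/6 = 1 - (z + 0*z)*2*z/6 = 1 - (z + 0)*2*z/6 = 1 - z*2*z/6 = 1 - z²/3)
(-15861 + (-19844 + 14927)/(9945 + o(57)))/(-38045 + (76*(-14) - 16)) = (-15861 + (-19844 + 14927)/(9945 + (1 - ⅓*57²)))/(-38045 + (76*(-14) - 16)) = (-15861 - 4917/(9945 + (1 - ⅓*3249)))/(-38045 + (-1064 - 16)) = (-15861 - 4917/(9945 + (1 - 1083)))/(-38045 - 1080) = (-15861 - 4917/(9945 - 1082))/(-39125) = (-15861 - 4917/8863)*(-1/39125) = -140580960/8863*(-1/39125) = 28116192/69352975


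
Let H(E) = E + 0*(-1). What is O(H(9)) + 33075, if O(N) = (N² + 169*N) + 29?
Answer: 34706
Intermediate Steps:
H(E) = E (H(E) = E + 0 = E)
O(N) = 29 + N² + 169*N
O(H(9)) + 33075 = (29 + 9² + 169*9) + 33075 = (29 + 81 + 1521) + 33075 = 1631 + 33075 = 34706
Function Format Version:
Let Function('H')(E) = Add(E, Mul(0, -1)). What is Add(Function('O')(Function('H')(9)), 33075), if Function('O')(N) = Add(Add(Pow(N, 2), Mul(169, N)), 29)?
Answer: 34706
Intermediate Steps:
Function('H')(E) = E (Function('H')(E) = Add(E, 0) = E)
Function('O')(N) = Add(29, Pow(N, 2), Mul(169, N))
Add(Function('O')(Function('H')(9)), 33075) = Add(Add(29, Pow(9, 2), Mul(169, 9)), 33075) = Add(Add(29, 81, 1521), 33075) = Add(1631, 33075) = 34706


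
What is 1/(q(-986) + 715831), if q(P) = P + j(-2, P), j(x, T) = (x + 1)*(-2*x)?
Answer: 1/714841 ≈ 1.3989e-6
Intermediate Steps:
j(x, T) = -2*x*(1 + x) (j(x, T) = (1 + x)*(-2*x) = -2*x*(1 + x))
q(P) = -4 + P (q(P) = P - 2*(-2)*(1 - 2) = P - 2*(-2)*(-1) = P - 4 = -4 + P)
1/(q(-986) + 715831) = 1/((-4 - 986) + 715831) = 1/(-990 + 715831) = 1/714841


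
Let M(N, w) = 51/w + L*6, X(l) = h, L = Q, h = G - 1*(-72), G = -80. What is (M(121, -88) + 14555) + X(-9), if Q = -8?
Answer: 1275861/88 ≈ 14498.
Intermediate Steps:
h = -8 (h = -80 - 1*(-72) = -80 + 72 = -8)
L = -8
X(l) = -8
M(N, w) = -48 + 51/w (M(N, w) = 51/w - 8*6 = 51/w - 48 = -48 + 51/w)
(M(121, -88) + 14555) + X(-9) = ((-48 + 51/(-88)) + 14555) - 8 = ((-48 + 51*(-1/88)) + 14555) - 8 = ((-48 - 51/88) + 14555) - 8 = (-4275/88 + 14555) - 8 = 1276565/88 - 8 = 1275861/88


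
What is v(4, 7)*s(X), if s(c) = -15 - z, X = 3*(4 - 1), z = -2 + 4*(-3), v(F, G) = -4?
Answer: 4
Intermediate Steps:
z = -14 (z = -2 - 12 = -14)
X = 9 (X = 3*3 = 9)
s(c) = -1 (s(c) = -15 - 1*(-14) = -15 + 14 = -1)
v(4, 7)*s(X) = -4*(-1) = 4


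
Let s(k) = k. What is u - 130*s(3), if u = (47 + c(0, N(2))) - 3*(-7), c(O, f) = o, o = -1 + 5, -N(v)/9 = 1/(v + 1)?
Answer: -318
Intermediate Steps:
N(v) = -9/(1 + v) (N(v) = -9/(v + 1) = -9/(1 + v))
o = 4
c(O, f) = 4
u = 72 (u = (47 + 4) - 3*(-7) = 51 + 21 = 72)
u - 130*s(3) = 72 - 130*3 = 72 - 390 = -318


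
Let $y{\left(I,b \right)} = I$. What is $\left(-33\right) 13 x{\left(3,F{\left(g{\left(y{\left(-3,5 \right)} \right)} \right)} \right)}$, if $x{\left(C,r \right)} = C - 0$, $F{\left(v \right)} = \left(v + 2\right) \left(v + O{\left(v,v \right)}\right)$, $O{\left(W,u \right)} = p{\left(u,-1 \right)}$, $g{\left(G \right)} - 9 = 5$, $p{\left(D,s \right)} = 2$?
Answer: $-1287$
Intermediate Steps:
$g{\left(G \right)} = 14$ ($g{\left(G \right)} = 9 + 5 = 14$)
$O{\left(W,u \right)} = 2$
$F{\left(v \right)} = \left(2 + v\right)^{2}$ ($F{\left(v \right)} = \left(v + 2\right) \left(v + 2\right) = \left(2 + v\right) \left(2 + v\right) = \left(2 + v\right)^{2}$)
$x{\left(C,r \right)} = C$ ($x{\left(C,r \right)} = C + 0 = C$)
$\left(-33\right) 13 x{\left(3,F{\left(g{\left(y{\left(-3,5 \right)} \right)} \right)} \right)} = \left(-33\right) 13 \cdot 3 = \left(-429\right) 3 = -1287$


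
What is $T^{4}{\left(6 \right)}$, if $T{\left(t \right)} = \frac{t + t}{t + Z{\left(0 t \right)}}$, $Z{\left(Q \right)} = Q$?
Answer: $16$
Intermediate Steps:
$T{\left(t \right)} = 2$ ($T{\left(t \right)} = \frac{t + t}{t + 0 t} = \frac{2 t}{t + 0} = \frac{2 t}{t} = 2$)
$T^{4}{\left(6 \right)} = 2^{4} = 16$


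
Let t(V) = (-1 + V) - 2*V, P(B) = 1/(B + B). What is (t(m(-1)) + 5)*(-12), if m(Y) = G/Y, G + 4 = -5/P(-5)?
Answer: -600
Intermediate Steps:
P(B) = 1/(2*B)
G = 46 (G = -4 - 5/((1/2)/(-5)) = -4 - 5/((1/2)*(-1/5)) = -4 - 5/(-1/10) = -4 - 5*(-10) = -4 + 50 = 46)
m(Y) = 46/Y
t(V) = -1 - V
(t(m(-1)) + 5)*(-12) = ((-1 - 46/(-1)) + 5)*(-12) = ((-1 - 46*(-1)) + 5)*(-12) = ((-1 - 1*(-46)) + 5)*(-12) = ((-1 + 46) + 5)*(-12) = (45 + 5)*(-12) = 50*(-12) = -600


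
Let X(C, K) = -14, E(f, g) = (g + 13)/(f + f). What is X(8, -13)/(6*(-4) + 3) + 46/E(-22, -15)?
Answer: 3038/3 ≈ 1012.7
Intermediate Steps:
E(f, g) = (13 + g)/(2*f) (E(f, g) = (13 + g)/((2*f)) = (13 + g)*(1/(2*f)) = (13 + g)/(2*f))
X(8, -13)/(6*(-4) + 3) + 46/E(-22, -15) = -14/(6*(-4) + 3) + 46/(((½)*(13 - 15)/(-22))) = -14/(-24 + 3) + 46/(((½)*(-1/22)*(-2))) = -14/(-21) + 46/(1/22) = -14*(-1/21) + 46*22 = ⅔ + 1012 = 3038/3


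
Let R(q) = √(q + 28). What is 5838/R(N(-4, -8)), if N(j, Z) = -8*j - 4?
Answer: 417*√14/2 ≈ 780.14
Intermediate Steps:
N(j, Z) = -4 - 8*j
R(q) = √(28 + q)
5838/R(N(-4, -8)) = 5838/(√(28 + (-4 - 8*(-4)))) = 5838/(√(28 + (-4 + 32))) = 5838/(√(28 + 28)) = 5838/(√56) = 5838/((2*√14)) = 5838*(√14/28) = 417*√14/2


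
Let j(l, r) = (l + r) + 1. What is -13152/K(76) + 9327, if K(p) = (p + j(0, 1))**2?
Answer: 4727693/507 ≈ 9324.8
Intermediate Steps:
j(l, r) = 1 + l + r
K(p) = (2 + p)**2 (K(p) = (p + (1 + 0 + 1))**2 = (p + 2)**2 = (2 + p)**2)
-13152/K(76) + 9327 = -13152/(2 + 76)**2 + 9327 = -13152/(78**2) + 9327 = -13152/6084 + 9327 = -13152*1/6084 + 9327 = -1096/507 + 9327 = 4727693/507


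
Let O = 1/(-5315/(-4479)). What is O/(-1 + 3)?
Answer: 4479/10630 ≈ 0.42135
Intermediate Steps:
O = 4479/5315 (O = 1/(-5315*(-1/4479)) = 1/(5315/4479) = 4479/5315 ≈ 0.84271)
O/(-1 + 3) = (4479/5315)/(-1 + 3) = (4479/5315)/2 = (½)*(4479/5315) = 4479/10630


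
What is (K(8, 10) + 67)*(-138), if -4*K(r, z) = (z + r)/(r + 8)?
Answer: -147315/16 ≈ -9207.2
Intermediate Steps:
K(r, z) = -(r + z)/(4*(8 + r)) (K(r, z) = -(z + r)/(4*(r + 8)) = -(r + z)/(4*(8 + r)))
(K(8, 10) + 67)*(-138) = ((-1*8 - 1*10)/(4*(8 + 8)) + 67)*(-138) = ((¼)*(-8 - 10)/16 + 67)*(-138) = ((¼)*(1/16)*(-18) + 67)*(-138) = (-9/32 + 67)*(-138) = (2135/32)*(-138) = -147315/16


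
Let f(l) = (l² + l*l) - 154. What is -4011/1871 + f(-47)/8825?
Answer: -27419131/16511575 ≈ -1.6606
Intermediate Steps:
f(l) = -154 + 2*l² (f(l) = (l² + l²) - 154 = 2*l² - 154 = -154 + 2*l²)
-4011/1871 + f(-47)/8825 = -4011/1871 + (-154 + 2*(-47)²)/8825 = -4011*1/1871 + (-154 + 2*2209)*(1/8825) = -4011/1871 + (-154 + 4418)*(1/8825) = -4011/1871 + 4264*(1/8825) = -4011/1871 + 4264/8825 = -27419131/16511575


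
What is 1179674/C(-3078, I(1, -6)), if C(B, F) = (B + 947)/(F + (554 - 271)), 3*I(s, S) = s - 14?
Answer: -986207464/6393 ≈ -1.5426e+5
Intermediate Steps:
I(s, S) = -14/3 + s/3 (I(s, S) = (s - 14)/3 = (-14 + s)/3 = -14/3 + s/3)
C(B, F) = (947 + B)/(283 + F) (C(B, F) = (947 + B)/(F + 283) = (947 + B)/(283 + F))
1179674/C(-3078, I(1, -6)) = 1179674/(((947 - 3078)/(283 + (-14/3 + (1/3)*1)))) = 1179674/((-2131/(283 + (-14/3 + 1/3)))) = 1179674/((-2131/(283 - 13/3))) = 1179674/((-2131/(836/3))) = 1179674/(((3/836)*(-2131))) = 1179674/(-6393/836) = 1179674*(-836/6393) = -986207464/6393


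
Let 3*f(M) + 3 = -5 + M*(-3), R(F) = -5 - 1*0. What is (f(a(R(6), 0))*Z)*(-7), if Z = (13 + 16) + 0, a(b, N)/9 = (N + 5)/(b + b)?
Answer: -2233/6 ≈ -372.17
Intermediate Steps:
R(F) = -5 (R(F) = -5 + 0 = -5)
a(b, N) = 9*(5 + N)/(2*b) (a(b, N) = 9*((N + 5)/(b + b)) = 9*((5 + N)/((2*b))) = 9*((5 + N)*(1/(2*b))) = 9*((5 + N)/(2*b)) = 9*(5 + N)/(2*b))
f(M) = -8/3 - M (f(M) = -1 + (-5 + M*(-3))/3 = -1 + (-5 - 3*M)/3 = -1 + (-5/3 - M) = -8/3 - M)
Z = 29 (Z = 29 + 0 = 29)
(f(a(R(6), 0))*Z)*(-7) = ((-8/3 - 9*(5 + 0)/(2*(-5)))*29)*(-7) = ((-8/3 - 9*(-1)*5/(2*5))*29)*(-7) = ((-8/3 - 1*(-9/2))*29)*(-7) = ((-8/3 + 9/2)*29)*(-7) = ((11/6)*29)*(-7) = (319/6)*(-7) = -2233/6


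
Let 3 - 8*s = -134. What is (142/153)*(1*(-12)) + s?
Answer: 2443/408 ≈ 5.9877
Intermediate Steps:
s = 137/8 (s = 3/8 - ⅛*(-134) = 3/8 + 67/4 = 137/8 ≈ 17.125)
(142/153)*(1*(-12)) + s = (142/153)*(1*(-12)) + 137/8 = (142*(1/153))*(-12) + 137/8 = (142/153)*(-12) + 137/8 = -568/51 + 137/8 = 2443/408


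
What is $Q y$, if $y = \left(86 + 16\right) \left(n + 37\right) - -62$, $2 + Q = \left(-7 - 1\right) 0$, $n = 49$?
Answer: $-17668$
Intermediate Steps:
$Q = -2$ ($Q = -2 + \left(-7 - 1\right) 0 = -2 - 0 = -2 + 0 = -2$)
$y = 8834$ ($y = \left(86 + 16\right) \left(49 + 37\right) - -62 = 102 \cdot 86 + 62 = 8772 + 62 = 8834$)
$Q y = \left(-2\right) 8834 = -17668$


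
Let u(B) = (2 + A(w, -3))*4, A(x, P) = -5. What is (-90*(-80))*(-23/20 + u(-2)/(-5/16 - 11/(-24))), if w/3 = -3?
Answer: -4205160/7 ≈ -6.0074e+5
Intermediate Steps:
w = -9 (w = 3*(-3) = -9)
u(B) = -12 (u(B) = (2 - 5)*4 = -3*4 = -12)
(-90*(-80))*(-23/20 + u(-2)/(-5/16 - 11/(-24))) = (-90*(-80))*(-23/20 - 12/(-5/16 - 11/(-24))) = 7200*(-23*1/20 - 12/(-5*1/16 - 11*(-1/24))) = 7200*(-23/20 - 12/(-5/16 + 11/24)) = 7200*(-23/20 - 12/7/48) = 7200*(-23/20 - 12*48/7) = 7200*(-23/20 - 576/7) = 7200*(-11681/140) = -4205160/7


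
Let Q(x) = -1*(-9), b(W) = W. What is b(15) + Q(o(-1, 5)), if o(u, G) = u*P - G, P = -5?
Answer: 24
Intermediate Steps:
o(u, G) = -G - 5*u (o(u, G) = u*(-5) - G = -5*u - G = -G - 5*u)
Q(x) = 9
b(15) + Q(o(-1, 5)) = 15 + 9 = 24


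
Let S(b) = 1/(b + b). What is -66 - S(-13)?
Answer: -1715/26 ≈ -65.962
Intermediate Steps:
S(b) = 1/(2*b)
-66 - S(-13) = -66 - 1/(2*(-13)) = -66 - (-1)/(2*13) = -66 - 1*(-1/26) = -66 + 1/26 = -1715/26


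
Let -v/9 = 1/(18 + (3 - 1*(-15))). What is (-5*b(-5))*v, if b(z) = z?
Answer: -25/4 ≈ -6.2500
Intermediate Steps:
v = -¼ (v = -9/(18 + (3 - 1*(-15))) = -9/(18 + (3 + 15)) = -9/(18 + 18) = -9/36 = -9*1/36 = -¼ ≈ -0.25000)
(-5*b(-5))*v = -5*(-5)*(-¼) = 25*(-¼) = -25/4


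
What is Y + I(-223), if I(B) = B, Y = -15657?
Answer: -15880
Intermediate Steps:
Y + I(-223) = -15657 - 223 = -15880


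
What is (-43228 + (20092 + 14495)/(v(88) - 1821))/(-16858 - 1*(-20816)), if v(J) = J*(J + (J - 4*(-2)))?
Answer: -88742143/8125774 ≈ -10.921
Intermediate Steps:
v(J) = J*(8 + 2*J) (v(J) = J*(J + (J + 8)) = J*(J + (8 + J)) = J*(8 + 2*J))
(-43228 + (20092 + 14495)/(v(88) - 1821))/(-16858 - 1*(-20816)) = (-43228 + (20092 + 14495)/(2*88*(4 + 88) - 1821))/(-16858 - 1*(-20816)) = (-43228 + 34587/(2*88*92 - 1821))/(-16858 + 20816) = (-43228 + 34587/(16192 - 1821))/3958 = (-43228 + 34587/14371)*(1/3958) = (-43228 + 34587*(1/14371))*(1/3958) = (-43228 + 4941/2053)*(1/3958) = -88742143/2053*1/3958 = -88742143/8125774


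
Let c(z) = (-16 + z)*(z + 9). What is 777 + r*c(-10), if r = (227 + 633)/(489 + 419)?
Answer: 181969/227 ≈ 801.63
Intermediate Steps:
c(z) = (-16 + z)*(9 + z)
r = 215/227 (r = 860/908 = 860*(1/908) = 215/227 ≈ 0.94714)
777 + r*c(-10) = 777 + 215*(-144 + (-10)**2 - 7*(-10))/227 = 777 + 215*(-144 + 100 + 70)/227 = 777 + (215/227)*26 = 777 + 5590/227 = 181969/227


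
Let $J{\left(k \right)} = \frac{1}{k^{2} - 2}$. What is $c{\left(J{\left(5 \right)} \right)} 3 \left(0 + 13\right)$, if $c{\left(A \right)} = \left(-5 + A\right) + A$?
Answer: $- \frac{4407}{23} \approx -191.61$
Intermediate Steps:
$J{\left(k \right)} = \frac{1}{-2 + k^{2}}$
$c{\left(A \right)} = -5 + 2 A$
$c{\left(J{\left(5 \right)} \right)} 3 \left(0 + 13\right) = \left(-5 + \frac{2}{-2 + 5^{2}}\right) 3 \left(0 + 13\right) = \left(-5 + \frac{2}{-2 + 25}\right) 3 \cdot 13 = \left(-5 + \frac{2}{23}\right) 39 = \left(- \frac{113}{23}\right) 39 = - \frac{4407}{23}$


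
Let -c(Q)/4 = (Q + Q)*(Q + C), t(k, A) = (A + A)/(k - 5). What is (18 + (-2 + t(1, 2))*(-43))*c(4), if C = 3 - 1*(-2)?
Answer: -42336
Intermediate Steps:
C = 5 (C = 3 + 2 = 5)
t(k, A) = 2*A/(-5 + k) (t(k, A) = (2*A)/(-5 + k) = 2*A/(-5 + k))
c(Q) = -8*Q*(5 + Q) (c(Q) = -4*(Q + Q)*(Q + 5) = -4*2*Q*(5 + Q) = -8*Q*(5 + Q))
(18 + (-2 + t(1, 2))*(-43))*c(4) = (18 + (-2 + 2*2/(-5 + 1))*(-43))*(-8*4*(5 + 4)) = (18 + (-2 + 2*2/(-4))*(-43))*(-8*4*9) = (18 + (-2 + 2*2*(-¼))*(-43))*(-288) = (18 + (-2 - 1)*(-43))*(-288) = (18 - 3*(-43))*(-288) = (18 + 129)*(-288) = 147*(-288) = -42336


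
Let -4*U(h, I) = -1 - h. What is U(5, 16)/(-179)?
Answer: -3/358 ≈ -0.0083799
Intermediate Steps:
U(h, I) = ¼ + h/4 (U(h, I) = -(-1 - h)/4 = ¼ + h/4)
U(5, 16)/(-179) = (¼ + (¼)*5)/(-179) = (¼ + 5/4)*(-1/179) = (3/2)*(-1/179) = -3/358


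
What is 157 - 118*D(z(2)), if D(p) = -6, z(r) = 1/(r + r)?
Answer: 865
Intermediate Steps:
z(r) = 1/(2*r)
157 - 118*D(z(2)) = 157 - 118*(-6) = 157 + 708 = 865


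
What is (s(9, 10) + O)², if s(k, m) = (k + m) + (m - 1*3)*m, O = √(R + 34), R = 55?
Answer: (89 + √89)² ≈ 9689.3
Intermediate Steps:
O = √89 (O = √(55 + 34) = √89 ≈ 9.4340)
s(k, m) = k + m + m*(-3 + m) (s(k, m) = (k + m) + (m - 3)*m = (k + m) + (-3 + m)*m = (k + m) + m*(-3 + m) = k + m + m*(-3 + m))
(s(9, 10) + O)² = ((9 + 10² - 2*10) + √89)² = ((9 + 100 - 20) + √89)² = (89 + √89)²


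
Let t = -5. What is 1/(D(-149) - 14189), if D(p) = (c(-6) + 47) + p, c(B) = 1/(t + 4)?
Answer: -1/14292 ≈ -6.9969e-5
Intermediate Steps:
c(B) = -1 (c(B) = 1/(-5 + 4) = 1/(-1) = -1)
D(p) = 46 + p (D(p) = (-1 + 47) + p = 46 + p)
1/(D(-149) - 14189) = 1/((46 - 149) - 14189) = 1/(-103 - 14189) = 1/(-14292) = -1/14292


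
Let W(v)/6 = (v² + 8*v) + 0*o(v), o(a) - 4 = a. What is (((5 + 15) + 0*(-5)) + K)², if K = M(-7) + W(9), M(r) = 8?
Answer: 894916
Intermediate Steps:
o(a) = 4 + a
W(v) = 6*v² + 48*v (W(v) = 6*((v² + 8*v) + 0*(4 + v)) = 6*((v² + 8*v) + 0) = 6*(v² + 8*v) = 6*v² + 48*v)
K = 926 (K = 8 + 6*9*(8 + 9) = 8 + 6*9*17 = 8 + 918 = 926)
(((5 + 15) + 0*(-5)) + K)² = (((5 + 15) + 0*(-5)) + 926)² = ((20 + 0) + 926)² = (20 + 926)² = 946² = 894916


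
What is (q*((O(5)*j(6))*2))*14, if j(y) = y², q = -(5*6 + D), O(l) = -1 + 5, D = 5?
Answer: -141120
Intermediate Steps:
O(l) = 4
q = -35 (q = -(5*6 + 5) = -(30 + 5) = -1*35 = -35)
(q*((O(5)*j(6))*2))*14 = -35*4*6²*2*14 = -35*4*36*2*14 = -5040*2*14 = -35*288*14 = -10080*14 = -141120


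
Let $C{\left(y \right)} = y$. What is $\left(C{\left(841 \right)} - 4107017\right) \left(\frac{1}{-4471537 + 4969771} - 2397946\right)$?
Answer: $\frac{2452902717740246944}{249117} \approx 9.8464 \cdot 10^{12}$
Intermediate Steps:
$\left(C{\left(841 \right)} - 4107017\right) \left(\frac{1}{-4471537 + 4969771} - 2397946\right) = \left(841 - 4107017\right) \left(\frac{1}{-4471537 + 4969771} - 2397946\right) = - 4106176 \left(\frac{1}{498234} - 2397946\right) = \left(-4106176\right) \left(- \frac{1194738227363}{498234}\right) = \frac{2452902717740246944}{249117}$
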